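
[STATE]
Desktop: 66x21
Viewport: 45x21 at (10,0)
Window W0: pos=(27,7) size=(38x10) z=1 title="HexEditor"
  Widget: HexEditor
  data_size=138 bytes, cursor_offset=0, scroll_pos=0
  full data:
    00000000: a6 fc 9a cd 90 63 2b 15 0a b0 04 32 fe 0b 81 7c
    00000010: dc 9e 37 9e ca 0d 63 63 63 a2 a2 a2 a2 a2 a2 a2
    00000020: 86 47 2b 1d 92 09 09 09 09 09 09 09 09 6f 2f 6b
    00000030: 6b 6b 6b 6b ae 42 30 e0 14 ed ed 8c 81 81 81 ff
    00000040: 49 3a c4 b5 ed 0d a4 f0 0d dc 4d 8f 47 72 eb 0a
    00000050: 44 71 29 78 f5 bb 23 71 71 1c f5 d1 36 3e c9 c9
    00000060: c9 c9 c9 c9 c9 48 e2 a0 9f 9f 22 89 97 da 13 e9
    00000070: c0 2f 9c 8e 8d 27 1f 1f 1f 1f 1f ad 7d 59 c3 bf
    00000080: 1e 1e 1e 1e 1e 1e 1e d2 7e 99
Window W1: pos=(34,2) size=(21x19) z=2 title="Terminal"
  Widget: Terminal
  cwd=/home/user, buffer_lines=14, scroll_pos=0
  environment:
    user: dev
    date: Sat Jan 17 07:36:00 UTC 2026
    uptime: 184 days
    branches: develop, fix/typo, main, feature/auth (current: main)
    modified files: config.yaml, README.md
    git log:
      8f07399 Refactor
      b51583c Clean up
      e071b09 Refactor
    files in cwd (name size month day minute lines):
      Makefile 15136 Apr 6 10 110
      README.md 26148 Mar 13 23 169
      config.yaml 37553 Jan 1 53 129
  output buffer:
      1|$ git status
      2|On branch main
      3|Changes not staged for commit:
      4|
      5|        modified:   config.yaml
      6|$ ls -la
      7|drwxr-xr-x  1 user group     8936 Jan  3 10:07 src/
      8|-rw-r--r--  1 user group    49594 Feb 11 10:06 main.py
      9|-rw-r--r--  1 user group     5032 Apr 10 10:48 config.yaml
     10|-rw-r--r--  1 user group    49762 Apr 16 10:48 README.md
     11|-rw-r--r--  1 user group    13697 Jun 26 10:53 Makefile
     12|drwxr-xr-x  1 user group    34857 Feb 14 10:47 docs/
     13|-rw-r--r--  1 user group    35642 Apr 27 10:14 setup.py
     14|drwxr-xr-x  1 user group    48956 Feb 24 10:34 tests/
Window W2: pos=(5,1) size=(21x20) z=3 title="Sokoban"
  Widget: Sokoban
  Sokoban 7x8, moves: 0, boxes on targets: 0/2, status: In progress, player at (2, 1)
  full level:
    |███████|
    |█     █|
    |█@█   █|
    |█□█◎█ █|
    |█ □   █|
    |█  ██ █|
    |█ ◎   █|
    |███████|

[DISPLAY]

                                             
━━━━━━━━━━━━━━━┓                             
oban           ┃        ┏━━━━━━━━━━━━━━━━━━━┓
───────────────┨        ┃ Terminal          ┃
███            ┃        ┠───────────────────┨
  █            ┃        ┃$ git status       ┃
  █            ┃        ┃On branch main     ┃
█ █            ┃ ┏━━━━━━┃Changes not staged ┃
  █            ┃ ┃ HexEd┃                   ┃
█ █            ┃ ┠──────┃        modified:  ┃
  █            ┃ ┃000000┃$ ls -la           ┃
███            ┃ ┃000000┃drwxr-xr-x  1 user ┃
s: 0  0/2      ┃ ┃000000┃-rw-r--r--  1 user ┃
               ┃ ┃000000┃-rw-r--r--  1 user ┃
               ┃ ┃000000┃-rw-r--r--  1 user ┃
               ┃ ┃000000┃-rw-r--r--  1 user ┃
               ┃ ┗━━━━━━┃drwxr-xr-x  1 user ┃
               ┃        ┃-rw-r--r--  1 user ┃
               ┃        ┃drwxr-xr-x  1 user ┃
               ┃        ┃$ █                ┃
━━━━━━━━━━━━━━━┛        ┗━━━━━━━━━━━━━━━━━━━┛


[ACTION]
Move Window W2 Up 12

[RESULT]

━━━━━━━━━━━━━━━┓                             
oban           ┃                             
───────────────┨        ┏━━━━━━━━━━━━━━━━━━━┓
███            ┃        ┃ Terminal          ┃
  █            ┃        ┠───────────────────┨
  █            ┃        ┃$ git status       ┃
█ █            ┃        ┃On branch main     ┃
  █            ┃ ┏━━━━━━┃Changes not staged ┃
█ █            ┃ ┃ HexEd┃                   ┃
  █            ┃ ┠──────┃        modified:  ┃
███            ┃ ┃000000┃$ ls -la           ┃
s: 0  0/2      ┃ ┃000000┃drwxr-xr-x  1 user ┃
               ┃ ┃000000┃-rw-r--r--  1 user ┃
               ┃ ┃000000┃-rw-r--r--  1 user ┃
               ┃ ┃000000┃-rw-r--r--  1 user ┃
               ┃ ┃000000┃-rw-r--r--  1 user ┃
               ┃ ┗━━━━━━┃drwxr-xr-x  1 user ┃
               ┃        ┃-rw-r--r--  1 user ┃
               ┃        ┃drwxr-xr-x  1 user ┃
━━━━━━━━━━━━━━━┛        ┃$ █                ┃
                        ┗━━━━━━━━━━━━━━━━━━━┛


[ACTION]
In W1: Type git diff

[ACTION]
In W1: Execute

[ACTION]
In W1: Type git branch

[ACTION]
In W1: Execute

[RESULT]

━━━━━━━━━━━━━━━┓                             
oban           ┃                             
───────────────┨        ┏━━━━━━━━━━━━━━━━━━━┓
███            ┃        ┃ Terminal          ┃
  █            ┃        ┠───────────────────┨
  █            ┃        ┃-rw-r--r--  1 user ┃
█ █            ┃        ┃drwxr-xr-x  1 user ┃
  █            ┃ ┏━━━━━━┃$ git diff         ┃
█ █            ┃ ┃ HexEd┃diff --git a/main.p┃
  █            ┃ ┠──────┃--- a/main.py      ┃
███            ┃ ┃000000┃+++ b/main.py      ┃
s: 0  0/2      ┃ ┃000000┃@@ -1,3 +1,4 @@    ┃
               ┃ ┃000000┃+# updated         ┃
               ┃ ┃000000┃ import sys        ┃
               ┃ ┃000000┃$ git branch       ┃
               ┃ ┃000000┃  develop          ┃
               ┃ ┗━━━━━━┃  fix/typo         ┃
               ┃        ┃* main             ┃
               ┃        ┃  feature/auth     ┃
━━━━━━━━━━━━━━━┛        ┃$ █                ┃
                        ┗━━━━━━━━━━━━━━━━━━━┛


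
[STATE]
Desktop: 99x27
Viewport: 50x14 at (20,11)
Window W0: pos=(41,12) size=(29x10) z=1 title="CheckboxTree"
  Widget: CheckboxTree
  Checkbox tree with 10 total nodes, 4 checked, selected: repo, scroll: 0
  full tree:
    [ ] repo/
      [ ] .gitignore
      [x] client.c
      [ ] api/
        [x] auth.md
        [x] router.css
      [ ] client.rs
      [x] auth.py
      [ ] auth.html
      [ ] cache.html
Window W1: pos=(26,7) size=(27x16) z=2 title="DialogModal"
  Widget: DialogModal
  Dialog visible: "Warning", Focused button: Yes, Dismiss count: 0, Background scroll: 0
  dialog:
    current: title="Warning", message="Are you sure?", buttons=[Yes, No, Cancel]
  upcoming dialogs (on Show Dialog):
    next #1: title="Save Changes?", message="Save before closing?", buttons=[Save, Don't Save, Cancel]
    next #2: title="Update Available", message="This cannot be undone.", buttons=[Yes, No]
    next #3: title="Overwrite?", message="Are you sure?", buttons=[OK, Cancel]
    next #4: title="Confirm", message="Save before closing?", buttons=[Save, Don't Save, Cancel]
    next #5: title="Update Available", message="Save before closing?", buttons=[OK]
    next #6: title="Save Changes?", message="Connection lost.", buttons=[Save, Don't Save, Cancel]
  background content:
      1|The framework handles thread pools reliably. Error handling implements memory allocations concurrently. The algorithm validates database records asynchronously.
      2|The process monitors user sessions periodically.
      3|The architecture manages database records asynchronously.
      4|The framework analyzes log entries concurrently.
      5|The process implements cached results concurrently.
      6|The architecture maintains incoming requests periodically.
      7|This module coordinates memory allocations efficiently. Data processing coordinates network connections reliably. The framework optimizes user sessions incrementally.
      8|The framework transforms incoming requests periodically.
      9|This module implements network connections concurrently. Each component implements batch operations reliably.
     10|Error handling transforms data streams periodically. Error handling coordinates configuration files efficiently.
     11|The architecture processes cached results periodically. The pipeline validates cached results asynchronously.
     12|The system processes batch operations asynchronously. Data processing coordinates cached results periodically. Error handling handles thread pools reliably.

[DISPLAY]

      ┃The process monitors user┃                 
      ┃The architecture manages ┃━━━━━━━━━━━━━━━━┓
      ┃Th┌───────────────────┐lo┃ee              ┃
      ┃Th│      Warning      │ca┃────────────────┨
      ┃Th│   Are you sure?   │in┃                ┃
      ┃Th│[Yes]  No   Cancel │ m┃ignore          ┃
      ┃Th└───────────────────┘s ┃nt.c            ┃
      ┃This module implements ne┃                ┃
      ┃Error handling transforms┃th.md           ┃
      ┃The architecture processe┃uter.css        ┃
      ┃The system processes batc┃━━━━━━━━━━━━━━━━┛
      ┗━━━━━━━━━━━━━━━━━━━━━━━━━┛                 
                                                  
                                                  


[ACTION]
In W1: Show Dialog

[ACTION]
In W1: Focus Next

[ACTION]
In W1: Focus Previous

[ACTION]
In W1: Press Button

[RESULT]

      ┃The process monitors user┃                 
      ┃The architecture manages ┃━━━━━━━━━━━━━━━━┓
      ┃The framework analyzes lo┃ee              ┃
      ┃The process implements ca┃────────────────┨
      ┃The architecture maintain┃                ┃
      ┃This module coordinates m┃ignore          ┃
      ┃The framework transforms ┃nt.c            ┃
      ┃This module implements ne┃                ┃
      ┃Error handling transforms┃th.md           ┃
      ┃The architecture processe┃uter.css        ┃
      ┃The system processes batc┃━━━━━━━━━━━━━━━━┛
      ┗━━━━━━━━━━━━━━━━━━━━━━━━━┛                 
                                                  
                                                  


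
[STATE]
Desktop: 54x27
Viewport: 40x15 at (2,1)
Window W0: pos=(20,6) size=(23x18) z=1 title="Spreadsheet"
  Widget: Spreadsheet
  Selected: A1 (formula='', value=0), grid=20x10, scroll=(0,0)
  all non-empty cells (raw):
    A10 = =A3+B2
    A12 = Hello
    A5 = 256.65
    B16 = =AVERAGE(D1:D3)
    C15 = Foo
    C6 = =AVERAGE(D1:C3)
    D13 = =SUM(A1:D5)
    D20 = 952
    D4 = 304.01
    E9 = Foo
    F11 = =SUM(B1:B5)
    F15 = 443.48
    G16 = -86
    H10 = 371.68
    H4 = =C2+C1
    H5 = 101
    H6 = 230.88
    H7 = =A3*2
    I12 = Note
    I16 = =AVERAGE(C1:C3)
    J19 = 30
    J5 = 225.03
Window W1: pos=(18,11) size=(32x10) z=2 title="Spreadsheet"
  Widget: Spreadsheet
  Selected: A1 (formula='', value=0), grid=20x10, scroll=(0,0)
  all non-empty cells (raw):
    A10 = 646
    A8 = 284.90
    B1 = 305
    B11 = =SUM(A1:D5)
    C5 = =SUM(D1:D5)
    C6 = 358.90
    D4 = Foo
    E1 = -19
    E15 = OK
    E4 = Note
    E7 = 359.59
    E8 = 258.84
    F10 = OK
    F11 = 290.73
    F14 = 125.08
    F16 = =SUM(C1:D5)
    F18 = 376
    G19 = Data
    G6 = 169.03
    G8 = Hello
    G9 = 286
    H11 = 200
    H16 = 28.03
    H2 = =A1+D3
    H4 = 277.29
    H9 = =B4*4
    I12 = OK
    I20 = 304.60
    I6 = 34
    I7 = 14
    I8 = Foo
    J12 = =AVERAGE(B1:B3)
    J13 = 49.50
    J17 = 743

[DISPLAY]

                                        
                                        
                                        
                                        
                                        
                  ┏━━━━━━━━━━━━━━━━━━━━━
                  ┃ Spreadsheet         
                  ┠─────────────────────
                  ┃A1:                  
                  ┃       A       B     
                ┏━━━━━━━━━━━━━━━━━━━━━━━
                ┃ Spreadsheet           
                ┠───────────────────────
                ┃A1:                    
                ┃       A       B       


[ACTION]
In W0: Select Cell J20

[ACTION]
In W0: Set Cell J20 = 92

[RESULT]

                                        
                                        
                                        
                                        
                                        
                  ┏━━━━━━━━━━━━━━━━━━━━━
                  ┃ Spreadsheet         
                  ┠─────────────────────
                  ┃J20: 92              
                  ┃       A       B     
                ┏━━━━━━━━━━━━━━━━━━━━━━━
                ┃ Spreadsheet           
                ┠───────────────────────
                ┃A1:                    
                ┃       A       B       


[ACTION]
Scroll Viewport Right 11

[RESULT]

                                        
                                        
                                        
                                        
                                        
       ┏━━━━━━━━━━━━━━━━━━━━━┓          
       ┃ Spreadsheet         ┃          
       ┠─────────────────────┨          
       ┃J20: 92              ┃          
       ┃       A       B     ┃          
     ┏━━━━━━━━━━━━━━━━━━━━━━━━━━━━━━┓   
     ┃ Spreadsheet                  ┃   
     ┠──────────────────────────────┨   
     ┃A1:                           ┃   
     ┃       A       B       C      ┃   


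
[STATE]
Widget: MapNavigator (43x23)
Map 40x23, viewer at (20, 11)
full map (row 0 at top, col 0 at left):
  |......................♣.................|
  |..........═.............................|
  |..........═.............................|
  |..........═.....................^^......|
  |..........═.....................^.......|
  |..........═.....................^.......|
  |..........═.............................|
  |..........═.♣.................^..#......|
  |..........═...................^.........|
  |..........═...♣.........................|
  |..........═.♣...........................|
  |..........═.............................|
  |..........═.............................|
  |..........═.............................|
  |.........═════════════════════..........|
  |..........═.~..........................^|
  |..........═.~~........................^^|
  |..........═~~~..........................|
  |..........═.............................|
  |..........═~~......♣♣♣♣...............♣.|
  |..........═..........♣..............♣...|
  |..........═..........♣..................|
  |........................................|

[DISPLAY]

 ......................♣.................  
 ..........═.............................  
 ..........═.............................  
 ..........═.....................^^......  
 ..........═.....................^.......  
 ..........═.....................^.......  
 ..........═.............................  
 ..........═.♣.................^..#......  
 ..........═...................^.........  
 ..........═...♣.........................  
 ..........═.♣...........................  
 ..........═.........@...................  
 ..........═.............................  
 ..........═.............................  
 .........═════════════════════..........  
 ..........═.~..........................^  
 ..........═.~~........................^^  
 ..........═~~~..........................  
 ..........═.............................  
 ..........═~~......♣♣♣♣...............♣.  
 ..........═..........♣..............♣...  
 ..........═..........♣..................  
 ........................................  


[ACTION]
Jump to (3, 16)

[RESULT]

                  ..........═..............
                  ..........═..............
                  ..........═.♣............
                  ..........═..............
                  ..........═...♣..........
                  ..........═.♣............
                  ..........═..............
                  ..........═..............
                  ..........═..............
                  .........════════════════
                  ..........═.~............
                  ...@......═.~~...........
                  ..........═~~~...........
                  ..........═..............
                  ..........═~~......♣♣♣♣..
                  ..........═..........♣...
                  ..........═..........♣...
                  .........................
                                           
                                           
                                           
                                           
                                           


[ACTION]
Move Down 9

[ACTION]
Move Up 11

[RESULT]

                  ......................♣..
                  ..........═..............
                  ..........═..............
                  ..........═..............
                  ..........═..............
                  ..........═..............
                  ..........═..............
                  ..........═.♣............
                  ..........═..............
                  ..........═...♣..........
                  ..........═.♣............
                  ...@......═..............
                  ..........═..............
                  ..........═..............
                  .........════════════════
                  ..........═.~............
                  ..........═.~~...........
                  ..........═~~~...........
                  ..........═..............
                  ..........═~~......♣♣♣♣..
                  ..........═..........♣...
                  ..........═..........♣...
                  .........................


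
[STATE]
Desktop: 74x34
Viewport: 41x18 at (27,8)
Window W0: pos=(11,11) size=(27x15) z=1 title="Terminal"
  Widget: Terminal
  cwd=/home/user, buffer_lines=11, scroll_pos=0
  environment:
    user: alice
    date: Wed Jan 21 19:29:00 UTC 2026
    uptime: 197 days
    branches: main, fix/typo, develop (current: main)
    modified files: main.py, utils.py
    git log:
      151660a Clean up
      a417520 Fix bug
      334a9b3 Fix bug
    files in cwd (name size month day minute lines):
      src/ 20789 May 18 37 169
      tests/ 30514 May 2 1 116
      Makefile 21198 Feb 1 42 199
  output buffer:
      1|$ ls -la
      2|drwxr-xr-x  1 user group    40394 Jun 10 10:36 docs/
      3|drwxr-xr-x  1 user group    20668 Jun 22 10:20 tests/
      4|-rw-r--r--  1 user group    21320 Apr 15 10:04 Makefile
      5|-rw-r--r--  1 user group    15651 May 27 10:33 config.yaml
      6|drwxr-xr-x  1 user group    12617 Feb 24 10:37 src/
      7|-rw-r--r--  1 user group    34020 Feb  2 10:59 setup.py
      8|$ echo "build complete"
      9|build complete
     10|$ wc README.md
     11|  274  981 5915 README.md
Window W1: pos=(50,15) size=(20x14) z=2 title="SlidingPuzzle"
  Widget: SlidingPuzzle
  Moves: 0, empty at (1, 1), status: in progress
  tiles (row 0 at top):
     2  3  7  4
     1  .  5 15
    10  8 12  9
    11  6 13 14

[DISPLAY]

                                         
                                         
                                         
━━━━━━━━━━┓                              
          ┃                              
──────────┨                              
          ┃                              
ser group ┃            ┏━━━━━━━━━━━━━━━━━
ser group ┃            ┃ SlidingPuzzle   
ser group ┃            ┠─────────────────
ser group ┃            ┃┌────┬────┬────┬─
ser group ┃            ┃│  2 │  3 │  7 │ 
ser group ┃            ┃├────┼────┼────┼─
omplete"  ┃            ┃│  1 │    │  5 │ 
          ┃            ┃├────┼────┼────┼─
          ┃            ┃│ 10 │  8 │ 12 │ 
 README.md┃            ┃├────┼────┼────┼─
━━━━━━━━━━┛            ┃│ 11 │  6 │ 13 │ 


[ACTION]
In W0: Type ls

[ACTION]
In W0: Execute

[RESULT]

                                         
                                         
                                         
━━━━━━━━━━┓                              
          ┃                              
──────────┨                              
ser group ┃                              
ser group ┃            ┏━━━━━━━━━━━━━━━━━
ser group ┃            ┃ SlidingPuzzle   
ser group ┃            ┠─────────────────
omplete"  ┃            ┃┌────┬────┬────┬─
          ┃            ┃│  2 │  3 │  7 │ 
          ┃            ┃├────┼────┼────┼─
 README.md┃            ┃│  1 │    │  5 │ 
          ┃            ┃├────┼────┼────┼─
akefile   ┃            ┃│ 10 │  8 │ 12 │ 
          ┃            ┃├────┼────┼────┼─
━━━━━━━━━━┛            ┃│ 11 │  6 │ 13 │ 


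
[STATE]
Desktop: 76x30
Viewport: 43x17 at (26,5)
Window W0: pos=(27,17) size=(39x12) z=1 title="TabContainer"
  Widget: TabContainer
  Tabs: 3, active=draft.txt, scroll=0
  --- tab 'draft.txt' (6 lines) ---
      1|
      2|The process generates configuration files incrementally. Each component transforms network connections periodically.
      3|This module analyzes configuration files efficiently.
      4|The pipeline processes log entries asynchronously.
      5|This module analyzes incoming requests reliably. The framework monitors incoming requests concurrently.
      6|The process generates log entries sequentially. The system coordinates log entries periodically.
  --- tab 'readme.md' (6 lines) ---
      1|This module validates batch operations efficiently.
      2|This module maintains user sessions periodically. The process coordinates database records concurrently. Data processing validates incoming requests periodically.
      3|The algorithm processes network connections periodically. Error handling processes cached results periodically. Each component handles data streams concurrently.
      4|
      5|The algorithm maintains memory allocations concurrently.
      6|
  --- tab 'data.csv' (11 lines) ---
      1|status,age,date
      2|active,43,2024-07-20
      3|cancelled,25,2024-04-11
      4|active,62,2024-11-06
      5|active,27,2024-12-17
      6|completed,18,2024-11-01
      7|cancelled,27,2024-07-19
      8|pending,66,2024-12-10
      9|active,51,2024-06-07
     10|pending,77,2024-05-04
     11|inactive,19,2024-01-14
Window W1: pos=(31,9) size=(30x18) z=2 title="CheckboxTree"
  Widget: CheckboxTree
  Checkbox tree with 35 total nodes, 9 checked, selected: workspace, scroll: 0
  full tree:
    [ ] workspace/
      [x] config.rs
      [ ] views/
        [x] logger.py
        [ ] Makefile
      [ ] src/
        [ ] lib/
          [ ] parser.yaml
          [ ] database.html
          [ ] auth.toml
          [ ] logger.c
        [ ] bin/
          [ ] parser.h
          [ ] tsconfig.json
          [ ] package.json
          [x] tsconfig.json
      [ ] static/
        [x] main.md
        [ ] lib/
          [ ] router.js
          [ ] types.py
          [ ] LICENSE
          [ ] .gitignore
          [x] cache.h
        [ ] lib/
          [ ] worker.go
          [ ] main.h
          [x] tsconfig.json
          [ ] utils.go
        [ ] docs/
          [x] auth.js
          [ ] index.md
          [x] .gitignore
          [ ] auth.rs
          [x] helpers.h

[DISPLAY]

                                           
                                           
                                           
                                           
     ┏━━━━━━━━━━━━━━━━━━━━━━━━━━━━┓        
     ┃ CheckboxTree               ┃        
     ┠────────────────────────────┨        
     ┃>[-] workspace/             ┃        
     ┃   [x] config.rs            ┃        
     ┃   [-] views/               ┃        
     ┃     [x] logger.py          ┃        
     ┃     [ ] Makefile           ┃        
 ┏━━━┃   [-] src/                 ┃━━━━┓   
 ┃ Ta┃     [ ] lib/               ┃    ┃   
 ┠───┃       [ ] parser.yaml      ┃────┨   
 ┃[dr┃       [ ] database.html    ┃    ┃   
 ┃───┃       [ ] auth.toml        ┃────┃   


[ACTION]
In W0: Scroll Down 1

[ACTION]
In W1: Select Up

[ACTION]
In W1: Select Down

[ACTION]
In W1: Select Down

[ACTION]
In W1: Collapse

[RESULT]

                                           
                                           
                                           
                                           
     ┏━━━━━━━━━━━━━━━━━━━━━━━━━━━━┓        
     ┃ CheckboxTree               ┃        
     ┠────────────────────────────┨        
     ┃ [-] workspace/             ┃        
     ┃   [x] config.rs            ┃        
     ┃>  [-] views/               ┃        
     ┃   [-] src/                 ┃        
     ┃     [ ] lib/               ┃        
 ┏━━━┃       [ ] parser.yaml      ┃━━━━┓   
 ┃ Ta┃       [ ] database.html    ┃    ┃   
 ┠───┃       [ ] auth.toml        ┃────┨   
 ┃[dr┃       [ ] logger.c         ┃    ┃   
 ┃───┃     [-] bin/               ┃────┃   


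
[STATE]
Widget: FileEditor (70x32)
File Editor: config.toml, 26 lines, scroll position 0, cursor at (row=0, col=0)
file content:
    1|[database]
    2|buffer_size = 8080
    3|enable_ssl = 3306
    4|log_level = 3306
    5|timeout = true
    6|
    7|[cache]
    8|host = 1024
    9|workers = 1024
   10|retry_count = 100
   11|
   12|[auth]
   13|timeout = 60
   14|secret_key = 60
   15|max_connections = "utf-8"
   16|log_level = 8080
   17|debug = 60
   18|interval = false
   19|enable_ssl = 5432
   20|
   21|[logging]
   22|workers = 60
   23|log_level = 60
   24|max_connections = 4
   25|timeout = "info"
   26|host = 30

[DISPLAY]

█database]                                                           ▲
buffer_size = 8080                                                   █
enable_ssl = 3306                                                    ░
log_level = 3306                                                     ░
timeout = true                                                       ░
                                                                     ░
[cache]                                                              ░
host = 1024                                                          ░
workers = 1024                                                       ░
retry_count = 100                                                    ░
                                                                     ░
[auth]                                                               ░
timeout = 60                                                         ░
secret_key = 60                                                      ░
max_connections = "utf-8"                                            ░
log_level = 8080                                                     ░
debug = 60                                                           ░
interval = false                                                     ░
enable_ssl = 5432                                                    ░
                                                                     ░
[logging]                                                            ░
workers = 60                                                         ░
log_level = 60                                                       ░
max_connections = 4                                                  ░
timeout = "info"                                                     ░
host = 30                                                            ░
                                                                     ░
                                                                     ░
                                                                     ░
                                                                     ░
                                                                     ░
                                                                     ▼


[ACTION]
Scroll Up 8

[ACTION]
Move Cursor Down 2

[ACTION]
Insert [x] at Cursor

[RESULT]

[database]                                                           ▲
buffer_size = 8080                                                   █
x█nable_ssl = 3306                                                   ░
log_level = 3306                                                     ░
timeout = true                                                       ░
                                                                     ░
[cache]                                                              ░
host = 1024                                                          ░
workers = 1024                                                       ░
retry_count = 100                                                    ░
                                                                     ░
[auth]                                                               ░
timeout = 60                                                         ░
secret_key = 60                                                      ░
max_connections = "utf-8"                                            ░
log_level = 8080                                                     ░
debug = 60                                                           ░
interval = false                                                     ░
enable_ssl = 5432                                                    ░
                                                                     ░
[logging]                                                            ░
workers = 60                                                         ░
log_level = 60                                                       ░
max_connections = 4                                                  ░
timeout = "info"                                                     ░
host = 30                                                            ░
                                                                     ░
                                                                     ░
                                                                     ░
                                                                     ░
                                                                     ░
                                                                     ▼


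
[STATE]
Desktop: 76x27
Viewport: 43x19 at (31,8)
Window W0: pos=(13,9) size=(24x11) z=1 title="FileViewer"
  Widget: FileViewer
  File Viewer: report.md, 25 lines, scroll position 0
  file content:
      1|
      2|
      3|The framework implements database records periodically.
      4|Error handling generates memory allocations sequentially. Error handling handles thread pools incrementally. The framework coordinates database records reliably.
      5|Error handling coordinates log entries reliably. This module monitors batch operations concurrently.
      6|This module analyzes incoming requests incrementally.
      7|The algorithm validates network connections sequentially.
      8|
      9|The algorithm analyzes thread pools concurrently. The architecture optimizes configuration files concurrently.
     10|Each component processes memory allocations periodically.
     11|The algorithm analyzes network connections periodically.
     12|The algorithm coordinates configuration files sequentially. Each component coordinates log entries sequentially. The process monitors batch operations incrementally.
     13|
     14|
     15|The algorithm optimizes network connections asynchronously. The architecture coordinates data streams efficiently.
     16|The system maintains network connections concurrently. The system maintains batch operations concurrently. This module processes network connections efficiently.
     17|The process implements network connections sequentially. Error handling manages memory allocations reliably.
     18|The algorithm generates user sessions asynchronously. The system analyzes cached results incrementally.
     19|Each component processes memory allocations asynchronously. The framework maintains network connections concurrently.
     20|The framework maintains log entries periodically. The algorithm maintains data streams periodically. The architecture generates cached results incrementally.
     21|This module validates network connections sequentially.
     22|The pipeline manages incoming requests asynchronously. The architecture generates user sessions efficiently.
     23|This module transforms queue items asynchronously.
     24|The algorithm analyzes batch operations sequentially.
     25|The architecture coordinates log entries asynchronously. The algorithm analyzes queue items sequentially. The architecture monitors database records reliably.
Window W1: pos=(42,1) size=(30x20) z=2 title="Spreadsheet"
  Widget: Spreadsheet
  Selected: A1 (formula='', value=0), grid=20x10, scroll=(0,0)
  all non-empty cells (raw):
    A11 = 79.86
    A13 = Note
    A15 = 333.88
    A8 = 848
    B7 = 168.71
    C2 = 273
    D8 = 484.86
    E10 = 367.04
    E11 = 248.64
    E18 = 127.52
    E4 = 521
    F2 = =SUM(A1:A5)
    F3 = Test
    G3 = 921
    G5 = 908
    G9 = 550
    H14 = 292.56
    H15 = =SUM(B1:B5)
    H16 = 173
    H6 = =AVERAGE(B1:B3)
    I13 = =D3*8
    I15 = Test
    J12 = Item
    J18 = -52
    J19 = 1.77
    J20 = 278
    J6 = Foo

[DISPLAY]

           ┃  2        0       0     273┃  
━━━━━┓     ┃  3        0       0       0┃  
     ┃     ┃  4        0       0       0┃  
─────┨     ┃  5        0       0       0┃  
    ▲┃     ┃  6        0       0       0┃  
    █┃     ┃  7        0  168.71       0┃  
leme░┃     ┃  8      848       0       0┃  
nera░┃     ┃  9        0       0       0┃  
ordi░┃     ┃ 10        0       0       0┃  
zes ░┃     ┃ 11    79.86       0       0┃  
idat▼┃     ┃ 12        0       0       0┃  
━━━━━┛     ┃ 13 Note           0       0┃  
           ┗━━━━━━━━━━━━━━━━━━━━━━━━━━━━┛  
                                           
                                           
                                           
                                           
                                           
                                           


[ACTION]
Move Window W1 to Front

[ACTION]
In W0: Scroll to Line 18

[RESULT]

           ┃  2        0       0     273┃  
━━━━━┓     ┃  3        0       0       0┃  
     ┃     ┃  4        0       0       0┃  
─────┨     ┃  5        0       0       0┃  
erat▲┃     ┃  6        0       0       0┃  
oces░┃     ┃  7        0  168.71       0┃  
ntai░┃     ┃  8      848       0       0┃  
ates░┃     ┃  9        0       0       0┃  
ges ░┃     ┃ 10        0       0       0┃  
form█┃     ┃ 11    79.86       0       0┃  
lyze▼┃     ┃ 12        0       0       0┃  
━━━━━┛     ┃ 13 Note           0       0┃  
           ┗━━━━━━━━━━━━━━━━━━━━━━━━━━━━┛  
                                           
                                           
                                           
                                           
                                           
                                           


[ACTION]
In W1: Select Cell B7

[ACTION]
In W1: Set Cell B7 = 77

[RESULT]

           ┃  2        0       0     273┃  
━━━━━┓     ┃  3        0       0       0┃  
     ┃     ┃  4        0       0       0┃  
─────┨     ┃  5        0       0       0┃  
erat▲┃     ┃  6        0       0       0┃  
oces░┃     ┃  7        0    [77]       0┃  
ntai░┃     ┃  8      848       0       0┃  
ates░┃     ┃  9        0       0       0┃  
ges ░┃     ┃ 10        0       0       0┃  
form█┃     ┃ 11    79.86       0       0┃  
lyze▼┃     ┃ 12        0       0       0┃  
━━━━━┛     ┃ 13 Note           0       0┃  
           ┗━━━━━━━━━━━━━━━━━━━━━━━━━━━━┛  
                                           
                                           
                                           
                                           
                                           
                                           


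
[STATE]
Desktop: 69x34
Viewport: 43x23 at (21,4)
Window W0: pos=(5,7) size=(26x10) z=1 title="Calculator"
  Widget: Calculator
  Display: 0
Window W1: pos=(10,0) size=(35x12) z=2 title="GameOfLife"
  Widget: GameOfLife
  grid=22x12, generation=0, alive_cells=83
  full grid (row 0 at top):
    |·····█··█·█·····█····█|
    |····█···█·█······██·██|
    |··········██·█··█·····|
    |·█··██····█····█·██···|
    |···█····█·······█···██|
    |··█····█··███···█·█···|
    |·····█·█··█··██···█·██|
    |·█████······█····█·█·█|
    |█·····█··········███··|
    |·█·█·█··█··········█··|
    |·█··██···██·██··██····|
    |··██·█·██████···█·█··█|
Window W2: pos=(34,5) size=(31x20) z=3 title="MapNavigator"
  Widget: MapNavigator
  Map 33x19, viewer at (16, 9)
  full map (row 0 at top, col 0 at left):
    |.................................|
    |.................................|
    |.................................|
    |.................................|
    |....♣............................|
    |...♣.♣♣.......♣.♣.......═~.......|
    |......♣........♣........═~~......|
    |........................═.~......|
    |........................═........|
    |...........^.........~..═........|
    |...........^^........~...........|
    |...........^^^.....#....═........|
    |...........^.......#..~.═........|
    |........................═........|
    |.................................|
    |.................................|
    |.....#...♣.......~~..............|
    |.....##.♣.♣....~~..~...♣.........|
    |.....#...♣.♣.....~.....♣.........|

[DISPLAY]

██·█··█·····           ┃                   
█····█·██··· ┏━━━━━━━━━━━━━━━━━━━━━━━━━━━━━
······█···██ ┃ MapNavigator                
███···█·█··· ┠─────────────────────────────
█··██···█·██ ┃.............................
··█····█·█·█ ┃.............................
·······███·· ┃.............................
━━━━━━━━━━━━━┃..♣..........................
 │       ┃   ┃.♣.♣♣.......♣.♣.......═~.....
─┤       ┃   ┃....♣........♣........═~~....
 │       ┃   ┃......................═.~....
─┘       ┃   ┃......................═......
━━━━━━━━━┛   ┃.........^....@....~..═......
             ┃.........^^........~.........
             ┃.........^^^.....#....═......
             ┃.........^.......#..~.═......
             ┃......................═......
             ┃.............................
             ┃.............................
             ┃...#...♣.......~~............
             ┗━━━━━━━━━━━━━━━━━━━━━━━━━━━━━
                                           
                                           


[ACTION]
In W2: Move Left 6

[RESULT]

██·█··█·····           ┃                   
█····█·██··· ┏━━━━━━━━━━━━━━━━━━━━━━━━━━━━━
······█···██ ┃ MapNavigator                
███···█·█··· ┠─────────────────────────────
█··██···█·██ ┃    .........................
··█····█·█·█ ┃    .........................
·······███·· ┃    .........................
━━━━━━━━━━━━━┃    ....♣....................
 │       ┃   ┃    ...♣.♣♣.......♣.♣.......═
─┤       ┃   ┃    ......♣........♣........═
 │       ┃   ┃    ........................═
─┘       ┃   ┃    ........................═
━━━━━━━━━┛   ┃    ..........@^.........~..═
             ┃    ...........^^........~...
             ┃    ...........^^^.....#....═
             ┃    ...........^.......#..~.═
             ┃    ........................═
             ┃    .........................
             ┃    .........................
             ┃    .....#...♣.......~~......
             ┗━━━━━━━━━━━━━━━━━━━━━━━━━━━━━
                                           
                                           


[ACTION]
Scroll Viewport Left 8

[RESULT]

········██·█··█·····           ┃           
··██····█····█·██··· ┏━━━━━━━━━━━━━━━━━━━━━
·█····█·······█···██ ┃ MapNavigator        
█····█··███···█·█··· ┠─────────────────────
···█·█··█··██···█·██ ┃    .................
████······█····█·█·█ ┃    .................
····█··········███·· ┃    .................
━━━━━━━━━━━━━━━━━━━━━┃    ....♣............
 │ 9 │ ÷ │       ┃   ┃    ...♣.♣♣.......♣.♣
─┼───┼───┤       ┃   ┃    ......♣........♣.
 │ 6 │ × │       ┃   ┃    .................
─┴───┴───┘       ┃   ┃    .................
━━━━━━━━━━━━━━━━━┛   ┃    ..........@^.....
                     ┃    ...........^^....
                     ┃    ...........^^^...
                     ┃    ...........^.....
                     ┃    .................
                     ┃    .................
                     ┃    .................
                     ┃    .....#...♣.......
                     ┗━━━━━━━━━━━━━━━━━━━━━
                                           
                                           
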